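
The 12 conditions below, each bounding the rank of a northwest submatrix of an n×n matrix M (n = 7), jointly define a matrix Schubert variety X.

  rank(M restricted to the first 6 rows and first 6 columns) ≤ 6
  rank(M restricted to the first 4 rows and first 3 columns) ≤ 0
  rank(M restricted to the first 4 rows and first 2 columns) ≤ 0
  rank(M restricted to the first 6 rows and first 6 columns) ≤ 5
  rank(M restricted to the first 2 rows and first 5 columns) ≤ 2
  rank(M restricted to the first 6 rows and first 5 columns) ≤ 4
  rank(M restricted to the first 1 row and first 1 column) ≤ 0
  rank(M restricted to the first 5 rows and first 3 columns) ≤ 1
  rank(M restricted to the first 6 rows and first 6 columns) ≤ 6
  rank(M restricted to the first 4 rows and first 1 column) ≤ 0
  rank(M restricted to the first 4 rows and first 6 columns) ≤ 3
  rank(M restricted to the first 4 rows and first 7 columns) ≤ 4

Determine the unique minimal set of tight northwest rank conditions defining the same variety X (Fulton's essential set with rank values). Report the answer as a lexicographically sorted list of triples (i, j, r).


Propagating the 12 rank bounds to every northwest block:

  0 | 0 | 0 | 1 | 1 | 1 | 1
  0 | 0 | 0 | 1 | 2 | 2 | 2
  0 | 0 | 0 | 1 | 2 | 3 | 3
  0 | 0 | 0 | 1 | 2 | 3 | 4
  1 | 1 | 1 | 2 | 3 | 4 | 5
  1 | 2 | 2 | 3 | 4 | 5 | 6
  1 | 2 | 3 | 4 | 5 | 6 | 7

hence w(1..7) = (4, 5, 6, 7, 1, 2, 3).

ℓ(w)=12; the 1 essential cell (i,j,r):

[(4, 3, 0)]


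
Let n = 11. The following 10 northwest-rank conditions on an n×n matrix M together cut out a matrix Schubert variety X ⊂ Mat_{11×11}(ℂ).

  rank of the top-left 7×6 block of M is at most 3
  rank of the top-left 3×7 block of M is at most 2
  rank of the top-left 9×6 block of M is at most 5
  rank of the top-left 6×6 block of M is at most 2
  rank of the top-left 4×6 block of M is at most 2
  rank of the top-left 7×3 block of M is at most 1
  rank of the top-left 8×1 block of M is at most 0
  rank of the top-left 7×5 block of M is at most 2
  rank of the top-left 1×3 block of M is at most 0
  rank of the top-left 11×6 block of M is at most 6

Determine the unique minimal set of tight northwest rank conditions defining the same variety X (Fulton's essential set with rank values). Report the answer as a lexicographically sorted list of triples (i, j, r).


Reconstructing r_w from the 10 given conditions:

  i=1: 0, 0, 0, 1, 1, 1, 1, 1, 1, 1, 1
  i=2: 0, 1, 1, 2, 2, 2, 2, 2, 2, 2, 2
  i=3: 0, 1, 1, 2, 2, 2, 2, 3, 3, 3, 3
  i=4: 0, 1, 1, 2, 2, 2, 3, 4, 4, 4, 4
  i=5: 0, 1, 1, 2, 2, 2, 3, 4, 5, 5, 5
  i=6: 0, 1, 1, 2, 2, 2, 3, 4, 5, 6, 6
  i=7: 0, 1, 1, 2, 2, 3, 4, 5, 6, 7, 7
  i=8: 0, 1, 2, 3, 3, 4, 5, 6, 7, 8, 8
  i=9: 1, 2, 3, 4, 4, 5, 6, 7, 8, 9, 9
  i=10: 1, 2, 3, 4, 5, 6, 7, 8, 9, 10, 10
  i=11: 1, 2, 3, 4, 5, 6, 7, 8, 9, 10, 11

hence w(1..11) = (4, 2, 8, 7, 9, 10, 6, 3, 1, 5, 11).

Fulton essential set (6 of the 25 Rothe cells):

[(1, 3, 0), (3, 7, 2), (6, 6, 2), (7, 3, 1), (7, 5, 2), (8, 1, 0)]


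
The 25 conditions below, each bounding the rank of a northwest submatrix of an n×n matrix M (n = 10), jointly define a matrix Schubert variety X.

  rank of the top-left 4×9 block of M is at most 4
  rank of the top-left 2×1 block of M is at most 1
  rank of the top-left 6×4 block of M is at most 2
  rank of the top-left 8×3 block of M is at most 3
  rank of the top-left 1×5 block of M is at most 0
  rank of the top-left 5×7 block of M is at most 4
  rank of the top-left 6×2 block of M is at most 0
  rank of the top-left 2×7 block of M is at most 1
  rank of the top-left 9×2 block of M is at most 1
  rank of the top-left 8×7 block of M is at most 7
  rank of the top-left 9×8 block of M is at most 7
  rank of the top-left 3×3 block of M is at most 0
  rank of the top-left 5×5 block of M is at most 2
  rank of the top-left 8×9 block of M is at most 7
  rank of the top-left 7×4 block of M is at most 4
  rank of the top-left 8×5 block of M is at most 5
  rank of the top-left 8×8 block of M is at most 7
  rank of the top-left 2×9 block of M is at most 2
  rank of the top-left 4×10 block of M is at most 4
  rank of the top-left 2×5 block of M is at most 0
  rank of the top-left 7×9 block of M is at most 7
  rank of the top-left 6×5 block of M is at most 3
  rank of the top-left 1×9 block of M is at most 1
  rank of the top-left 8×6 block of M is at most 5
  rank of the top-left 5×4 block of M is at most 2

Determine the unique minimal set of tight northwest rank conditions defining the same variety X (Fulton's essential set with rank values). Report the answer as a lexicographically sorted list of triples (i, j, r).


The tightest implied rank at each (i,j), from the 25 conditions:

  R[1]: 0 0 0 0 0 1 1 1 1 1
  R[2]: 0 0 0 0 0 1 1 2 2 2
  R[3]: 0 0 0 1 1 2 2 3 3 3
  R[4]: 0 0 1 2 2 3 3 4 4 4
  R[5]: 0 0 1 2 2 3 4 5 5 5
  R[6]: 0 0 1 2 3 4 5 6 6 6
  R[7]: 1 1 2 3 4 5 6 7 7 7
  R[8]: 1 1 2 3 4 5 6 7 7 8
  R[9]: 1 1 2 3 4 5 6 7 8 9
  R[10]: 1 2 3 4 5 6 7 8 9 10

hence w(1..10) = (6, 8, 4, 3, 7, 5, 1, 10, 9, 2).

|D(w)|=24, |Ess(w)|=7:

[(2, 5, 0), (2, 7, 1), (3, 3, 0), (5, 5, 2), (6, 2, 0), (8, 9, 7), (9, 2, 1)]


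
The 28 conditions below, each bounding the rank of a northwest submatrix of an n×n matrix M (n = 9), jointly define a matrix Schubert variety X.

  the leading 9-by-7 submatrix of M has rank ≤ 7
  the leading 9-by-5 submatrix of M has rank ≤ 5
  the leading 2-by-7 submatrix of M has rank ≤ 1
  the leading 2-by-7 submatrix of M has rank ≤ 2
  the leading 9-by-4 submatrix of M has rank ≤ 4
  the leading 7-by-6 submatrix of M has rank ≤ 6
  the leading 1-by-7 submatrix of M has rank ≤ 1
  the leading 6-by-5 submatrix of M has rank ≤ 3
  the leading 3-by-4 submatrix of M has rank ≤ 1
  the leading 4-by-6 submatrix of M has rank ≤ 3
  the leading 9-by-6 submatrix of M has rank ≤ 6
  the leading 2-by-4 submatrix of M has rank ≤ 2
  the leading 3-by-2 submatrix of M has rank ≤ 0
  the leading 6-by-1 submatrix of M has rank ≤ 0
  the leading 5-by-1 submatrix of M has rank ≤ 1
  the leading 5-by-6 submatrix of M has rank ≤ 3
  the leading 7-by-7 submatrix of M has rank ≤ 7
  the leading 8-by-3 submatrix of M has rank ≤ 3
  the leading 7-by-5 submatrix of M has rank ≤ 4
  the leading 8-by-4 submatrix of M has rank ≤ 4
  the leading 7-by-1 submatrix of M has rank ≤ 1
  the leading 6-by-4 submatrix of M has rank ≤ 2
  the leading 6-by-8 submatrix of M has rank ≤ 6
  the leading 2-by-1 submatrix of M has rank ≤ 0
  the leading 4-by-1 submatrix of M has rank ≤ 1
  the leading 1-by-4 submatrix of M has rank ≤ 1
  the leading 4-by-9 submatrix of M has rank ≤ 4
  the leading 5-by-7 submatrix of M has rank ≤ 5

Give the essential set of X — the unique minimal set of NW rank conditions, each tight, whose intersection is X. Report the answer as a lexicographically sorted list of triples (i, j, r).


Rank table r_w(9×9) implied by the 28 constraints:

  i=1: 0 0 1 1 1 1 1 1 1
  i=2: 0 0 1 1 1 1 1 2 2
  i=3: 0 0 1 1 2 2 2 3 3
  i=4: 0 1 2 2 3 3 3 4 4
  i=5: 0 1 2 2 3 3 4 5 5
  i=6: 0 1 2 2 3 4 5 6 6
  i=7: 1 2 3 3 4 5 6 7 7
  i=8: 1 2 3 4 5 6 7 8 8
  i=9: 1 2 3 4 5 6 7 8 9

giving w = (3, 8, 5, 2, 7, 6, 1, 4, 9) via Δ²R.

6 SE-corners of the 17-cell Rothe diagram give Ess(w):

[(2, 7, 1), (3, 2, 0), (3, 4, 1), (5, 6, 3), (6, 1, 0), (6, 4, 2)]


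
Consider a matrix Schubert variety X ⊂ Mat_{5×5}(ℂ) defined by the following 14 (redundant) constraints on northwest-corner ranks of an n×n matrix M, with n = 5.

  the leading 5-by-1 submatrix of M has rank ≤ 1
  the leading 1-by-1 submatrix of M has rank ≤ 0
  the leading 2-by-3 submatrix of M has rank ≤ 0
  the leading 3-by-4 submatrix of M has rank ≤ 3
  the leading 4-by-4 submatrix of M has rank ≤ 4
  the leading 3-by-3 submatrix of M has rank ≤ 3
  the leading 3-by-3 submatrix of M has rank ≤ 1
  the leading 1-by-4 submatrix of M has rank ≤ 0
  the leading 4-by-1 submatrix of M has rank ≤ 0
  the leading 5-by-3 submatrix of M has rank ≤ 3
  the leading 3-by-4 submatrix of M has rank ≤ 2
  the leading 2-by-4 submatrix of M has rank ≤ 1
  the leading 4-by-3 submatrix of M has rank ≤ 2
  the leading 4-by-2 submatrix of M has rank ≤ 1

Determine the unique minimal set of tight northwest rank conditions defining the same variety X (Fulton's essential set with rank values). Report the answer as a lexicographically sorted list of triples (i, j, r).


Recovering R(i,j) via the rank-extension bound from the 14 conditions:

  row 1: 0, 0, 0, 0, 1
  row 2: 0, 0, 0, 1, 2
  row 3: 0, 1, 1, 2, 3
  row 4: 0, 1, 2, 3, 4
  row 5: 1, 2, 3, 4, 5

reading off 1-entries of Δ²R: w = (5, 4, 2, 3, 1).

ℓ(w)=9; the 3 essential cells (i,j,r):

[(1, 4, 0), (2, 3, 0), (4, 1, 0)]


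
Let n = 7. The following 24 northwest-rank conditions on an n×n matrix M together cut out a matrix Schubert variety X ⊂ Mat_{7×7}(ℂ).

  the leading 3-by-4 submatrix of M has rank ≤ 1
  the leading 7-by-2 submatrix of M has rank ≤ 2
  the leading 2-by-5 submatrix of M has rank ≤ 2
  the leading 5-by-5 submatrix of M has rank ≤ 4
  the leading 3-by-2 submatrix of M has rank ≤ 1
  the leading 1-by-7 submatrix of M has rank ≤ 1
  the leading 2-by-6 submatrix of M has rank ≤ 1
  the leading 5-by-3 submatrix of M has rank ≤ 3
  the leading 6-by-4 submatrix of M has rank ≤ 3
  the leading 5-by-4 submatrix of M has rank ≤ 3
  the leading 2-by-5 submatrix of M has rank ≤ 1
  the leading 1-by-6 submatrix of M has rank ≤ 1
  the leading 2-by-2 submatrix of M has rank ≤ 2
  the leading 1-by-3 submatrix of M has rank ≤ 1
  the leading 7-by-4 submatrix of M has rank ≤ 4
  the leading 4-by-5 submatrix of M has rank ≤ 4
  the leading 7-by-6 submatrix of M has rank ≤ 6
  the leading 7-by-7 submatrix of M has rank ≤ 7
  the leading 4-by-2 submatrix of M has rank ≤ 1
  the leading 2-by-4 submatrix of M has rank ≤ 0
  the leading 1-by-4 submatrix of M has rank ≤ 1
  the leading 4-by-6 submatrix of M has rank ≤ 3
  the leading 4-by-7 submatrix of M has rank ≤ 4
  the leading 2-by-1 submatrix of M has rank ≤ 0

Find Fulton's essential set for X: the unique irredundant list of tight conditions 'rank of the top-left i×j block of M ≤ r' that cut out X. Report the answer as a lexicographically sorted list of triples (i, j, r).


The tightest implied rank at each (i,j), from the 24 conditions:

  R[1]: 0, 0, 0, 0, 1, 1, 1
  R[2]: 0, 0, 0, 0, 1, 1, 2
  R[3]: 1, 1, 1, 1, 2, 2, 3
  R[4]: 1, 1, 2, 2, 3, 3, 4
  R[5]: 1, 2, 3, 3, 4, 4, 5
  R[6]: 1, 2, 3, 3, 4, 5, 6
  R[7]: 1, 2, 3, 4, 5, 6, 7

the unique w with this rank table is (5, 7, 1, 3, 2, 6, 4).

|D(w)|=11, |Ess(w)|=4:

[(2, 4, 0), (2, 6, 1), (4, 2, 1), (6, 4, 3)]


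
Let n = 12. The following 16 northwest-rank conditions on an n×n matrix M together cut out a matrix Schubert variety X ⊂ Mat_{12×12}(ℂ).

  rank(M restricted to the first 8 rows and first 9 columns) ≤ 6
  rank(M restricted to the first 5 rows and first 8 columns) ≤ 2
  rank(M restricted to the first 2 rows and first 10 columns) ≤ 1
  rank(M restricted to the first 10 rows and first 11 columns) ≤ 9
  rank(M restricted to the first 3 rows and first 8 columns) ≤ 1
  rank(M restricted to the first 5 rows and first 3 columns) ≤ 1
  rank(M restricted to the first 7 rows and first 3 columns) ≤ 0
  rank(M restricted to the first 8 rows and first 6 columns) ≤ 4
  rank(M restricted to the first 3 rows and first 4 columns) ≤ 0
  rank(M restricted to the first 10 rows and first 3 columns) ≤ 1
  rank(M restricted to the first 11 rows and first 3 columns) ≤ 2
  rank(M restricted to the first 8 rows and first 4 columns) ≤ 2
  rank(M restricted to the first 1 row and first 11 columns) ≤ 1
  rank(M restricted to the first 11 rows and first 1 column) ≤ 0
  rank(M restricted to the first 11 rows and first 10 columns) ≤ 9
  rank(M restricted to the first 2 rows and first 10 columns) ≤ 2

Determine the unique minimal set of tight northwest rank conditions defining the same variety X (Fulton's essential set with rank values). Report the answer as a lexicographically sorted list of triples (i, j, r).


The tightest implied rank at each (i,j), from the 16 conditions:

  0  0  0  0  1  1  1  1  1  1  1  1
  0  0  0  0  1  1  1  1  1  1  2  2
  0  0  0  0  1  1  1  1  2  2  3  3
  0  0  0  1  2  2  2  2  3  3  4  4
  0  0  0  1  2  2  2  2  3  4  5  5
  0  0  0  1  2  3  3  3  4  5  6  6
  0  0  0  1  2  3  4  4  5  6  7  7
  0  1  1  2  3  4  5  5  6  7  8  8
  0  1  1  2  3  4  5  6  7  8  9  9
  0  1  1  2  3  4  5  6  7  8  9  10
  0  1  2  3  4  5  6  7  8  9  10  11
  1  2  3  4  5  6  7  8  9  10  11  12

the unique w with this rank table is (5, 11, 9, 4, 10, 6, 7, 2, 8, 12, 3, 1).

Rothe diagram D(w) (41 cells), 7 SE-corners (essential conditions):

[(2, 10, 1), (3, 4, 0), (3, 8, 1), (5, 8, 2), (7, 3, 0), (10, 3, 1), (11, 1, 0)]


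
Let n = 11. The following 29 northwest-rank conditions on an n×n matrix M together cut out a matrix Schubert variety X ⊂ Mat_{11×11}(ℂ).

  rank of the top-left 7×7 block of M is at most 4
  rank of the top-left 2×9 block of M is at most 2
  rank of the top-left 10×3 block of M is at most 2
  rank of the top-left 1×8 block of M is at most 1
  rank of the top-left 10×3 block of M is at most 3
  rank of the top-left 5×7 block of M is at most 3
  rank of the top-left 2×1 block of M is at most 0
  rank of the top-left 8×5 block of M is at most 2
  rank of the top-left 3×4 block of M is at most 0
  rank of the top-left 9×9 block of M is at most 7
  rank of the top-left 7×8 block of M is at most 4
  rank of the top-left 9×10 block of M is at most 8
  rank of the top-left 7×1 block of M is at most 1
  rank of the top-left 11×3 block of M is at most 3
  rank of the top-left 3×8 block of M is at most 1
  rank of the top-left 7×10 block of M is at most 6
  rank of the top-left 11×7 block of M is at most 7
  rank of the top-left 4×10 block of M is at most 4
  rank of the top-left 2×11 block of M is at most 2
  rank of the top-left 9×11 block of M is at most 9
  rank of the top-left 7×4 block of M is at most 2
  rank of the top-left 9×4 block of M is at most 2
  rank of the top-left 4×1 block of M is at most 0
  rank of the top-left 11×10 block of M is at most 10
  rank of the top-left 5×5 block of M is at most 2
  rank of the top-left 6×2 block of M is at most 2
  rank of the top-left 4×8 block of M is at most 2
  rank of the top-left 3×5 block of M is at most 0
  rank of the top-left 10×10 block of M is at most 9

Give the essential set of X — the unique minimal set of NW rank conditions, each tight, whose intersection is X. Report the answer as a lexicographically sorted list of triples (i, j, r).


Computing R[i][j] = min implied NW-rank bound (n=11, 29 conditions):

  i=1: 0, 0, 0, 0, 0, 1, 1, 1, 1, 1, 1
  i=2: 0, 0, 0, 0, 0, 1, 1, 1, 2, 2, 2
  i=3: 0, 0, 0, 0, 0, 1, 1, 1, 2, 3, 3
  i=4: 0, 1, 1, 1, 1, 2, 2, 2, 3, 4, 4
  i=5: 1, 2, 2, 2, 2, 3, 3, 3, 4, 5, 5
  i=6: 1, 2, 2, 2, 2, 3, 4, 4, 5, 6, 6
  i=7: 1, 2, 2, 2, 2, 3, 4, 4, 5, 6, 7
  i=8: 1, 2, 2, 2, 2, 3, 4, 5, 6, 7, 8
  i=9: 1, 2, 2, 2, 3, 4, 5, 6, 7, 8, 9
  i=10: 1, 2, 2, 3, 4, 5, 6, 7, 8, 9, 10
  i=11: 1, 2, 3, 4, 5, 6, 7, 8, 9, 10, 11

so w = (6, 9, 10, 2, 1, 7, 11, 8, 5, 4, 3).

ℓ(w)=33; the 7 essential cells (i,j,r):

[(3, 5, 0), (3, 8, 1), (4, 1, 0), (7, 8, 4), (8, 5, 2), (9, 4, 2), (10, 3, 2)]


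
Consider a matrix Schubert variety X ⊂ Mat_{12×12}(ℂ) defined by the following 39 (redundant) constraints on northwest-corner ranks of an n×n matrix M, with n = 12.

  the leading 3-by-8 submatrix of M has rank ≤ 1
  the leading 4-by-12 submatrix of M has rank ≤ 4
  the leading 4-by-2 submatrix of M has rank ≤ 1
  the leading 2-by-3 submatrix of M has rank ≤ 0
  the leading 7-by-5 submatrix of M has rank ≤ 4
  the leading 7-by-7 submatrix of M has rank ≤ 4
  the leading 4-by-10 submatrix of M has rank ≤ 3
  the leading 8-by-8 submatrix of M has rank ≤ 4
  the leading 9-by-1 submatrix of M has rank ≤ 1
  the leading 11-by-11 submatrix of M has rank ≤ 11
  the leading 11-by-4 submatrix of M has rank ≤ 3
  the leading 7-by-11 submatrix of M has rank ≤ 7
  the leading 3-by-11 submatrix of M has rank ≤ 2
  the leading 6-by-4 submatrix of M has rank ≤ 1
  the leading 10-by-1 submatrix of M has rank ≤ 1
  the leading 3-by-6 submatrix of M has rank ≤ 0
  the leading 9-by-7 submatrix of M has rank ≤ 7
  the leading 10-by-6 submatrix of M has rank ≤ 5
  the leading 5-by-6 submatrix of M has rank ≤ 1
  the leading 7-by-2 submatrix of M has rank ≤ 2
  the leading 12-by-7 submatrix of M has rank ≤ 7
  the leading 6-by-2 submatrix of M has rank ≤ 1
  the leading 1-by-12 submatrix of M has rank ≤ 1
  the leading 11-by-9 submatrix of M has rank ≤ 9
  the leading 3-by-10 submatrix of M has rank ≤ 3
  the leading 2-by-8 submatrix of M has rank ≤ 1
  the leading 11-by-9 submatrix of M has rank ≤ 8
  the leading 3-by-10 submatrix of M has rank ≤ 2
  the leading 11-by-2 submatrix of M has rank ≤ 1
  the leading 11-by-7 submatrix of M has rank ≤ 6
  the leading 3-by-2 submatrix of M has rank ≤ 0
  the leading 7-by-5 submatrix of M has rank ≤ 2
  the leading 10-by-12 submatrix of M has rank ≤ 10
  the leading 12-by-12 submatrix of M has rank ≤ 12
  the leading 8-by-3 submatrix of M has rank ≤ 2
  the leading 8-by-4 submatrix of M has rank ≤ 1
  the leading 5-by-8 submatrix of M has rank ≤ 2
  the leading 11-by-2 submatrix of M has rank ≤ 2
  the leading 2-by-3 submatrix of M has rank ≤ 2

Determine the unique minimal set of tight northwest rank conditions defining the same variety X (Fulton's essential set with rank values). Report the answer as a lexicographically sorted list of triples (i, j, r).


Computing R[i][j] = min implied NW-rank bound (n=12, 39 conditions):

  R[1]: 0 | 0 | 0 | 0 | 0 | 0 | 1 | 1 | 1 | 1 | 1 | 1
  R[2]: 0 | 0 | 0 | 0 | 0 | 0 | 1 | 1 | 2 | 2 | 2 | 2
  R[3]: 0 | 0 | 0 | 0 | 0 | 0 | 1 | 1 | 2 | 2 | 2 | 3
  R[4]: 1 | 1 | 1 | 1 | 1 | 1 | 2 | 2 | 3 | 3 | 3 | 4
  R[5]: 1 | 1 | 1 | 1 | 1 | 1 | 2 | 2 | 3 | 4 | 4 | 5
  R[6]: 1 | 1 | 1 | 1 | 2 | 2 | 3 | 3 | 4 | 5 | 5 | 6
  R[7]: 1 | 1 | 1 | 1 | 2 | 3 | 4 | 4 | 5 | 6 | 6 | 7
  R[8]: 1 | 1 | 1 | 1 | 2 | 3 | 4 | 4 | 5 | 6 | 7 | 8
  R[9]: 1 | 1 | 2 | 2 | 3 | 4 | 5 | 5 | 6 | 7 | 8 | 9
  R[10]: 1 | 1 | 2 | 3 | 4 | 5 | 6 | 6 | 7 | 8 | 9 | 10
  R[11]: 1 | 1 | 2 | 3 | 4 | 5 | 6 | 7 | 8 | 9 | 10 | 11
  R[12]: 1 | 2 | 3 | 4 | 5 | 6 | 7 | 8 | 9 | 10 | 11 | 12

hence w(1..12) = (7, 9, 12, 1, 10, 5, 6, 11, 3, 4, 8, 2).

Fulton essential set (8 of the 41 Rothe cells):

[(3, 6, 0), (3, 8, 1), (3, 11, 2), (5, 6, 1), (5, 8, 2), (8, 4, 1), (8, 8, 4), (11, 2, 1)]


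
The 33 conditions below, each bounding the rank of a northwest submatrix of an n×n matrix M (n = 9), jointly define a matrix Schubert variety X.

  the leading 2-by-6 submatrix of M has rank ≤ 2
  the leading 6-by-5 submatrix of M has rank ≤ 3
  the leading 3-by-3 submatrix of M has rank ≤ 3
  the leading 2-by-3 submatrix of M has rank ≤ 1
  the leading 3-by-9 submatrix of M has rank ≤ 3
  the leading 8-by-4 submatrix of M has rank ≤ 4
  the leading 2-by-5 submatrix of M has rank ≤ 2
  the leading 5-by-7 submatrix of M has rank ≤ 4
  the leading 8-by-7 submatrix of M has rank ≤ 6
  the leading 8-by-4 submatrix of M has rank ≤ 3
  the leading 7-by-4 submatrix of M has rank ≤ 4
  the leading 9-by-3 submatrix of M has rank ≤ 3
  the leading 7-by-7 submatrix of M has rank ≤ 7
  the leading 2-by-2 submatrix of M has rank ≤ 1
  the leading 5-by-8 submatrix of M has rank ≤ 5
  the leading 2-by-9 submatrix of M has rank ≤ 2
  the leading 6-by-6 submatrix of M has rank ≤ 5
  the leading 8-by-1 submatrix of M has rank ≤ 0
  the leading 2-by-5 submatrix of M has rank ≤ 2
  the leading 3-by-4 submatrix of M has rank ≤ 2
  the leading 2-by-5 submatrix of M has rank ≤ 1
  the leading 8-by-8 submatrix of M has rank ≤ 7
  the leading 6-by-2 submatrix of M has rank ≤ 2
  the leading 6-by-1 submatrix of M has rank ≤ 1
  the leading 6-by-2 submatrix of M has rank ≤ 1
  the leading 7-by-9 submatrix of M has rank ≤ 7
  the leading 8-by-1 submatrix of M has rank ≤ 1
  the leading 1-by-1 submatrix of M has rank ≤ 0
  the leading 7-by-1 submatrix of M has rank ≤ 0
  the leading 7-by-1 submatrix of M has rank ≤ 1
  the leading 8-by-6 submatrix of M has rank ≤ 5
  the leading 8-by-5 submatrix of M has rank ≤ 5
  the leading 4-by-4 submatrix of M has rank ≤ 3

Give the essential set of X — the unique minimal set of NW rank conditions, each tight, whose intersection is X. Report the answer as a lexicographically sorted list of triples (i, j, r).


Reconstructing r_w from the 33 given conditions:

  i=1: 0  1  1  1  1  1  1  1  1
  i=2: 0  1  1  1  1  2  2  2  2
  i=3: 0  1  2  2  2  3  3  3  3
  i=4: 0  1  2  3  3  4  4  4  4
  i=5: 0  1  2  3  3  4  4  5  5
  i=6: 0  1  2  3  3  4  5  6  6
  i=7: 0  1  2  3  4  5  6  7  7
  i=8: 0  1  2  3  4  5  6  7  8
  i=9: 1  2  3  4  5  6  7  8  9

the unique w with this rank table is (2, 6, 3, 4, 8, 7, 5, 9, 1).

D(w) has 14 cells with 4 SE-corners; essential set:

[(2, 5, 1), (5, 7, 4), (6, 5, 3), (8, 1, 0)]


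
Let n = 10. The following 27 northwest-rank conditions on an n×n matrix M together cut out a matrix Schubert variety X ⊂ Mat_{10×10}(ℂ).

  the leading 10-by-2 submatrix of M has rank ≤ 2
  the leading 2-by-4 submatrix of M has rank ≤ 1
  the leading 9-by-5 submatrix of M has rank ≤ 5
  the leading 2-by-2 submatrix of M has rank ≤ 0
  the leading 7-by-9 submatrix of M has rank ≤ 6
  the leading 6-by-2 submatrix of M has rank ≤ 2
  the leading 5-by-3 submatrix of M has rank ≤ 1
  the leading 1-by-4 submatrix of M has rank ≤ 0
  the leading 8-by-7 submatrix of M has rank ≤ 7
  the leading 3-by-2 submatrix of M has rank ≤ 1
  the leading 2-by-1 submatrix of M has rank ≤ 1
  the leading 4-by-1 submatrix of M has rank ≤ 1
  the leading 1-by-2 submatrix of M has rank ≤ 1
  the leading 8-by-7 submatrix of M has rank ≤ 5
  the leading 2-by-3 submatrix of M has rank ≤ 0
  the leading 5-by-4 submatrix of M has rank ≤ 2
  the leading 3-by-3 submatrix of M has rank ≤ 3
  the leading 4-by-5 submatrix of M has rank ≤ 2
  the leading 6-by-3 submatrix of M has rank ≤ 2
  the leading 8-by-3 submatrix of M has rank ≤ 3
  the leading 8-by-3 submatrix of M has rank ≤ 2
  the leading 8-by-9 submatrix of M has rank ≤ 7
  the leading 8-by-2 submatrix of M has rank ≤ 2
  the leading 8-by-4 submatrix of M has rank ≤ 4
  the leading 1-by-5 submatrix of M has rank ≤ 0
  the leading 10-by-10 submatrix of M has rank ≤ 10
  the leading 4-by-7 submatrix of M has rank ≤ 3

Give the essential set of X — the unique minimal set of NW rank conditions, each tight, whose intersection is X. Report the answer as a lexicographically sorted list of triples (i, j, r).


Recovering R(i,j) via the rank-extension bound from the 27 conditions:

  i=1: 0 0 0 0 0 1 1 1 1 1
  i=2: 0 0 0 1 1 2 2 2 2 2
  i=3: 1 1 1 2 2 3 3 3 3 3
  i=4: 1 1 1 2 2 3 3 4 4 4
  i=5: 1 1 1 2 3 4 4 5 5 5
  i=6: 1 2 2 3 4 5 5 6 6 6
  i=7: 1 2 2 3 4 5 5 6 6 7
  i=8: 1 2 2 3 4 5 5 6 7 8
  i=9: 1 2 3 4 5 6 6 7 8 9
  i=10: 1 2 3 4 5 6 7 8 9 10

second differences of R give the permutation w = (6, 4, 1, 8, 5, 2, 10, 9, 3, 7).

Fulton essential set (8 of the 19 Rothe cells):

[(1, 5, 0), (2, 3, 0), (4, 5, 2), (4, 7, 3), (5, 3, 1), (7, 9, 6), (8, 3, 2), (8, 7, 5)]


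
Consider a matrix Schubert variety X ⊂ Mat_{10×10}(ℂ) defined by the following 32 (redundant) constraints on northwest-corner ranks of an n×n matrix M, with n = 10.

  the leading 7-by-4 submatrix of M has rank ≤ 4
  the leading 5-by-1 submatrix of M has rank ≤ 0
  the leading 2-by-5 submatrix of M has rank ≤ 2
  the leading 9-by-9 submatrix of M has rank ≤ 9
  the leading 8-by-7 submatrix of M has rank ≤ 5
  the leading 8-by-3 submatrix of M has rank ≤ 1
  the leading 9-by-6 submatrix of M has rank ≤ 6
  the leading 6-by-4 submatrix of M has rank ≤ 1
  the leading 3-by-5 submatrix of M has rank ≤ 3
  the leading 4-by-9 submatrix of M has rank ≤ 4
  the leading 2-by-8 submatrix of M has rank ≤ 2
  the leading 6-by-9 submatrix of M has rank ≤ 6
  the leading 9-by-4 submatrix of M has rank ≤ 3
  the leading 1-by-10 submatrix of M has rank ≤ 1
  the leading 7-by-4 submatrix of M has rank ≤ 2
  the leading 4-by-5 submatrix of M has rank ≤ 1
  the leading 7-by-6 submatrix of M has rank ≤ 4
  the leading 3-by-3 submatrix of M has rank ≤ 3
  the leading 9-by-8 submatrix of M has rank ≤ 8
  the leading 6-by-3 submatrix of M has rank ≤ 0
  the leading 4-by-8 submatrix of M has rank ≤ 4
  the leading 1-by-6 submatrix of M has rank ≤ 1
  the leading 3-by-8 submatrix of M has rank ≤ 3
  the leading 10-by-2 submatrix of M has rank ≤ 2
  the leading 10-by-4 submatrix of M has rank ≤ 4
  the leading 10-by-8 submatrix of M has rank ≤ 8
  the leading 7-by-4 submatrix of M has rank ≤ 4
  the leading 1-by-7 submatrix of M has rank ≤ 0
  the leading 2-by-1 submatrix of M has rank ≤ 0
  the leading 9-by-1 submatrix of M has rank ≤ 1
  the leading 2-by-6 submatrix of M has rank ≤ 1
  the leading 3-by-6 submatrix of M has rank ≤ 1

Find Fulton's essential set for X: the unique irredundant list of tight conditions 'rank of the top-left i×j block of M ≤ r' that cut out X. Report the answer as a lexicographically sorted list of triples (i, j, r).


Rank table r_w(10×10) implied by the 32 constraints:

  R[1]: 0 | 0 | 0 | 0 | 0 | 0 | 0 | 1 | 1 | 1
  R[2]: 0 | 0 | 0 | 1 | 1 | 1 | 1 | 2 | 2 | 2
  R[3]: 0 | 0 | 0 | 1 | 1 | 1 | 2 | 3 | 3 | 3
  R[4]: 0 | 0 | 0 | 1 | 1 | 2 | 3 | 4 | 4 | 4
  R[5]: 0 | 0 | 0 | 1 | 2 | 3 | 4 | 5 | 5 | 5
  R[6]: 0 | 0 | 0 | 1 | 2 | 3 | 4 | 5 | 6 | 6
  R[7]: 1 | 1 | 1 | 2 | 3 | 4 | 5 | 6 | 7 | 7
  R[8]: 1 | 1 | 1 | 2 | 3 | 4 | 5 | 6 | 7 | 8
  R[9]: 1 | 2 | 2 | 3 | 4 | 5 | 6 | 7 | 8 | 9
  R[10]: 1 | 2 | 3 | 4 | 5 | 6 | 7 | 8 | 9 | 10

second differences of R give the permutation w = (8, 4, 7, 6, 5, 9, 1, 10, 2, 3).

ℓ(w)=27; the 5 essential cells (i,j,r):

[(1, 7, 0), (3, 6, 1), (4, 5, 1), (6, 3, 0), (8, 3, 1)]


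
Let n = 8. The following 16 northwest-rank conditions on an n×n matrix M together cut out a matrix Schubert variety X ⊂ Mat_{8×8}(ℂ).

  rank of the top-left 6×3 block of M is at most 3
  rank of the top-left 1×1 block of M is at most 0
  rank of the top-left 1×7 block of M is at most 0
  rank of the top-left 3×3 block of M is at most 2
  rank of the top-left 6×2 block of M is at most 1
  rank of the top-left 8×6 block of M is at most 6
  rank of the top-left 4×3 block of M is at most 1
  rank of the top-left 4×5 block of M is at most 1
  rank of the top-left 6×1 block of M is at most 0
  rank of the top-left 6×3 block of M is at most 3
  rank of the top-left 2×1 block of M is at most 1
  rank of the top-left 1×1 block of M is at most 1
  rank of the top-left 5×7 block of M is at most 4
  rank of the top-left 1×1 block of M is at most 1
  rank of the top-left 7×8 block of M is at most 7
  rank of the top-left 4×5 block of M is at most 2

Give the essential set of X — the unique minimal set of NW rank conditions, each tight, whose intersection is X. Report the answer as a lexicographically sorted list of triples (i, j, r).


The tightest implied rank at each (i,j), from the 16 conditions:

  R[1]: 0 | 0 | 0 | 0 | 0 | 0 | 0 | 1
  R[2]: 0 | 1 | 1 | 1 | 1 | 1 | 1 | 2
  R[3]: 0 | 1 | 1 | 1 | 1 | 2 | 2 | 3
  R[4]: 0 | 1 | 1 | 1 | 1 | 2 | 3 | 4
  R[5]: 0 | 1 | 2 | 2 | 2 | 3 | 4 | 5
  R[6]: 0 | 1 | 2 | 3 | 3 | 4 | 5 | 6
  R[7]: 1 | 2 | 3 | 4 | 4 | 5 | 6 | 7
  R[8]: 1 | 2 | 3 | 4 | 5 | 6 | 7 | 8

giving w = (8, 2, 6, 7, 3, 4, 1, 5) via Δ²R.

ℓ(w)=18; the 3 essential cells (i,j,r):

[(1, 7, 0), (4, 5, 1), (6, 1, 0)]


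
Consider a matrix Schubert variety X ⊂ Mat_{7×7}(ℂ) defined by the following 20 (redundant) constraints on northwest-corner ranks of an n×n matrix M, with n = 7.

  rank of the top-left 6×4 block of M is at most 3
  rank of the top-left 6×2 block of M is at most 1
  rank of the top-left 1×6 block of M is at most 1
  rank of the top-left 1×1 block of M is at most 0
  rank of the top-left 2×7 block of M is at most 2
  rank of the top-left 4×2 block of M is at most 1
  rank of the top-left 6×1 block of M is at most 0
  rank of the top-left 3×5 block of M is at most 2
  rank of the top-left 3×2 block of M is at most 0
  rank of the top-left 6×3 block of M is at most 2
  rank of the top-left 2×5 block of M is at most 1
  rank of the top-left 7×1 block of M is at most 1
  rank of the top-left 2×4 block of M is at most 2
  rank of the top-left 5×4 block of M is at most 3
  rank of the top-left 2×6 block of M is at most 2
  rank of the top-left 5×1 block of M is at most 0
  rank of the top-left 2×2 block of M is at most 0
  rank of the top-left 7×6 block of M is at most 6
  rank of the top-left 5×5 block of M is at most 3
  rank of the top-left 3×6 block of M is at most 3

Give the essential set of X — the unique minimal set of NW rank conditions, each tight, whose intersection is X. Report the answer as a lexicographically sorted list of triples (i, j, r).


Propagating the 20 rank bounds to every northwest block:

  0 0 1 1 1 1 1
  0 0 1 1 1 2 2
  0 0 1 2 2 3 3
  0 1 2 3 3 4 4
  0 1 2 3 3 4 5
  0 1 2 3 4 5 6
  1 2 3 4 5 6 7

giving w = (3, 6, 4, 2, 7, 5, 1) via Δ²R.

|D(w)|=12, |Ess(w)|=4:

[(2, 5, 1), (3, 2, 0), (5, 5, 3), (6, 1, 0)]


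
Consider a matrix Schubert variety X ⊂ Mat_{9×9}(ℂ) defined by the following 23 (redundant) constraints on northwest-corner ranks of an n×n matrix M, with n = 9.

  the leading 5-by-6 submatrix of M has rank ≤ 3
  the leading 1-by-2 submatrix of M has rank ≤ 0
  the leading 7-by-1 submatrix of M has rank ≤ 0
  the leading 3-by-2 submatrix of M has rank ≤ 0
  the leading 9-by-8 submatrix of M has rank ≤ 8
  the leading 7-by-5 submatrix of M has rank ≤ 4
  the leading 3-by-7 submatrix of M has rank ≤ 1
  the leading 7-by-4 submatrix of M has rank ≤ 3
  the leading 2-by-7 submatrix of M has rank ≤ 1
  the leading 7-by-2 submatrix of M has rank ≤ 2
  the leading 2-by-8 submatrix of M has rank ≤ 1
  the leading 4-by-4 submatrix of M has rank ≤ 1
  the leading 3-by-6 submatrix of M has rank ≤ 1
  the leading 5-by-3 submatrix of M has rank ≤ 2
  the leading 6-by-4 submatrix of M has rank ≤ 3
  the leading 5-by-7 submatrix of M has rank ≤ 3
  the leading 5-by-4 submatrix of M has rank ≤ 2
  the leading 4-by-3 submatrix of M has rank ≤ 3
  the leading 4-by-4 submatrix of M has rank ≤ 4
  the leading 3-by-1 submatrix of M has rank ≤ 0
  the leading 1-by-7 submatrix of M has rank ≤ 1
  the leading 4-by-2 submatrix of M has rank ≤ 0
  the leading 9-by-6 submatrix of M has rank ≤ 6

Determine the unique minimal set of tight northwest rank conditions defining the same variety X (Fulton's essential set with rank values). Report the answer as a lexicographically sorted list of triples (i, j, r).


Computing R[i][j] = min implied NW-rank bound (n=9, 23 conditions):

  R[1]: 0 0 1 1 1 1 1 1 1
  R[2]: 0 0 1 1 1 1 1 1 2
  R[3]: 0 0 1 1 1 1 1 2 3
  R[4]: 0 0 1 1 2 2 2 3 4
  R[5]: 0 1 2 2 3 3 3 4 5
  R[6]: 0 1 2 3 4 4 4 5 6
  R[7]: 0 1 2 3 4 5 5 6 7
  R[8]: 1 2 3 4 5 6 6 7 8
  R[9]: 1 2 3 4 5 6 7 8 9

so w = (3, 9, 8, 5, 2, 4, 6, 1, 7).

D(w) has 21 cells with 5 SE-corners; essential set:

[(2, 8, 1), (3, 7, 1), (4, 2, 0), (4, 4, 1), (7, 1, 0)]


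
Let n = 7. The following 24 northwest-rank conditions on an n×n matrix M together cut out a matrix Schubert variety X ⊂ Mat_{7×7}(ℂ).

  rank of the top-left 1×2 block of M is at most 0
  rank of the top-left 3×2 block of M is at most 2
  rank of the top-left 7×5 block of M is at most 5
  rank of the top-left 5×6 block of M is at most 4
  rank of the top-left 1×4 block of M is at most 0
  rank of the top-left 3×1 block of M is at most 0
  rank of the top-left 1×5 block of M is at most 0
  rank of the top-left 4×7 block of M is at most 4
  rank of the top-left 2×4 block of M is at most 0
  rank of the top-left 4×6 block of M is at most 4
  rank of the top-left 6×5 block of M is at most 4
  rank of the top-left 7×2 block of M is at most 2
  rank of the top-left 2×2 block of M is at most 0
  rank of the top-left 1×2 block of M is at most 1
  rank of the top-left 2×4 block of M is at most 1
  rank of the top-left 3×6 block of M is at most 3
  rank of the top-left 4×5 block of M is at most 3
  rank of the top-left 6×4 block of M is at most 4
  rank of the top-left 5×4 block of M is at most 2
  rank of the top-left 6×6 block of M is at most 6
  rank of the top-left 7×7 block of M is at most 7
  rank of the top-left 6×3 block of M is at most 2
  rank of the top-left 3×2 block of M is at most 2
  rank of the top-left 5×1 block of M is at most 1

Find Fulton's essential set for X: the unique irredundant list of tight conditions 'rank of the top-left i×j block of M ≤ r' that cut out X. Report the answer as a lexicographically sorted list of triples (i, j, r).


Reconstructing r_w from the 24 given conditions:

  i=1: 0 | 0 | 0 | 0 | 0 | 1 | 1
  i=2: 0 | 0 | 0 | 0 | 1 | 2 | 2
  i=3: 0 | 1 | 1 | 1 | 2 | 3 | 3
  i=4: 1 | 2 | 2 | 2 | 3 | 4 | 4
  i=5: 1 | 2 | 2 | 2 | 3 | 4 | 5
  i=6: 1 | 2 | 2 | 3 | 4 | 5 | 6
  i=7: 1 | 2 | 3 | 4 | 5 | 6 | 7

so w = (6, 5, 2, 1, 7, 4, 3).

Fulton essential set (5 of the 13 Rothe cells):

[(1, 5, 0), (2, 4, 0), (3, 1, 0), (5, 4, 2), (6, 3, 2)]


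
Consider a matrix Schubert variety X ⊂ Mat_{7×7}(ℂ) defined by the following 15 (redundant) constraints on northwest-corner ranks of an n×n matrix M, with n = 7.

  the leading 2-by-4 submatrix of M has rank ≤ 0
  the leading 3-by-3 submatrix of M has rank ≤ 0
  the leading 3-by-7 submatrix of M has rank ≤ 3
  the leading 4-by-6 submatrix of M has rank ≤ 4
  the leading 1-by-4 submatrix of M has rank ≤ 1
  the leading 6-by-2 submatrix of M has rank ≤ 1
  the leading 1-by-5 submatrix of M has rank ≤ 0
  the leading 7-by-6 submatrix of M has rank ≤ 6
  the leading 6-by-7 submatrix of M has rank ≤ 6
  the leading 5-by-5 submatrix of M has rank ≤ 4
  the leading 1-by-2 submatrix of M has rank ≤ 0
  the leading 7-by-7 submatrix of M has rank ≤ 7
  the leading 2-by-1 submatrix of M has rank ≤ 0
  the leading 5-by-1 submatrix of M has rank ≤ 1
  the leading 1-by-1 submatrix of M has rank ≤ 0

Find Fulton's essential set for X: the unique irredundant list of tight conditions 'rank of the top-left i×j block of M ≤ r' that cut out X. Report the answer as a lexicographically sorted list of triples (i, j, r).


The tightest implied rank at each (i,j), from the 15 conditions:

  R[1]: 0  0  0  0  0  1  1
  R[2]: 0  0  0  0  1  2  2
  R[3]: 0  0  0  1  2  3  3
  R[4]: 1  1  1  2  3  4  4
  R[5]: 1  1  2  3  4  5  5
  R[6]: 1  1  2  3  4  5  6
  R[7]: 1  2  3  4  5  6  7

the unique w with this rank table is (6, 5, 4, 1, 3, 7, 2).

D(w) has 14 cells with 4 SE-corners; essential set:

[(1, 5, 0), (2, 4, 0), (3, 3, 0), (6, 2, 1)]


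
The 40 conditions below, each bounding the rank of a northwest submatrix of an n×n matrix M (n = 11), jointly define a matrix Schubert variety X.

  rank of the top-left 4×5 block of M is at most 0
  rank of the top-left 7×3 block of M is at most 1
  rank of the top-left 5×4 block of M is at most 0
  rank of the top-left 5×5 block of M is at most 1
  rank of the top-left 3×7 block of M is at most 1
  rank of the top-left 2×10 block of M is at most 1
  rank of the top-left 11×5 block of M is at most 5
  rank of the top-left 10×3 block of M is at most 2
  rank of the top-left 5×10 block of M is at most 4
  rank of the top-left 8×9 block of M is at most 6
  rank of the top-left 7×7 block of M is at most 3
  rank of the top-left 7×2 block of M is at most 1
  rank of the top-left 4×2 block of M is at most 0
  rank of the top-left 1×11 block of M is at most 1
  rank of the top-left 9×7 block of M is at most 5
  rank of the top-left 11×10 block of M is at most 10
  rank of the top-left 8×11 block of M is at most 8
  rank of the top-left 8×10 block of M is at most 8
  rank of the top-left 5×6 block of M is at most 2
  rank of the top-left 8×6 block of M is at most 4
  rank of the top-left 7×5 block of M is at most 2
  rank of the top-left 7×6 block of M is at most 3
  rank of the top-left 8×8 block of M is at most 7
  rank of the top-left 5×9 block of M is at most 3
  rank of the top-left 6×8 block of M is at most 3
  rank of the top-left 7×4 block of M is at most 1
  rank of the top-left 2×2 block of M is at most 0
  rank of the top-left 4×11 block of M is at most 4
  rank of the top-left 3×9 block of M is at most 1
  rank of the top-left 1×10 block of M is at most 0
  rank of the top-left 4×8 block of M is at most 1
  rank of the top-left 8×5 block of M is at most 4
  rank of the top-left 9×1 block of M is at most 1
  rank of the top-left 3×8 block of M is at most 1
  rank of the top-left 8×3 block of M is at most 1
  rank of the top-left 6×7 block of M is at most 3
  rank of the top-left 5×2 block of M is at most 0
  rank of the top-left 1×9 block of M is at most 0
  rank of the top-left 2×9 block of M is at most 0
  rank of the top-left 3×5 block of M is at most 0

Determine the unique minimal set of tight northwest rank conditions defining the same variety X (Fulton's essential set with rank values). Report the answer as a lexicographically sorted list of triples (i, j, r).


Computing R[i][j] = min implied NW-rank bound (n=11, 40 conditions):

  0  0  0  0  0  0  0  0  0  0  1
  0  0  0  0  0  0  0  0  0  1  2
  0  0  0  0  0  1  1  1  1  2  3
  0  0  0  0  0  1  1  1  2  3  4
  0  0  0  0  1  2  2  2  3  4  5
  1  1  1  1  2  3  3  3  4  5  6
  1  1  1  1  2  3  3  4  5  6  7
  1  1  1  2  3  4  4  5  6  7  8
  1  2  2  3  4  5  5  6  7  8  9
  1  2  2  3  4  5  6  7  8  9  10
  1  2  3  4  5  6  7  8  9  10  11

so w = (11, 10, 6, 9, 5, 1, 8, 4, 2, 7, 3).

ℓ(w)=42; the 9 essential cells (i,j,r):

[(1, 10, 0), (2, 9, 0), (4, 5, 0), (4, 8, 1), (5, 4, 0), (7, 4, 1), (7, 7, 3), (8, 3, 1), (10, 3, 2)]


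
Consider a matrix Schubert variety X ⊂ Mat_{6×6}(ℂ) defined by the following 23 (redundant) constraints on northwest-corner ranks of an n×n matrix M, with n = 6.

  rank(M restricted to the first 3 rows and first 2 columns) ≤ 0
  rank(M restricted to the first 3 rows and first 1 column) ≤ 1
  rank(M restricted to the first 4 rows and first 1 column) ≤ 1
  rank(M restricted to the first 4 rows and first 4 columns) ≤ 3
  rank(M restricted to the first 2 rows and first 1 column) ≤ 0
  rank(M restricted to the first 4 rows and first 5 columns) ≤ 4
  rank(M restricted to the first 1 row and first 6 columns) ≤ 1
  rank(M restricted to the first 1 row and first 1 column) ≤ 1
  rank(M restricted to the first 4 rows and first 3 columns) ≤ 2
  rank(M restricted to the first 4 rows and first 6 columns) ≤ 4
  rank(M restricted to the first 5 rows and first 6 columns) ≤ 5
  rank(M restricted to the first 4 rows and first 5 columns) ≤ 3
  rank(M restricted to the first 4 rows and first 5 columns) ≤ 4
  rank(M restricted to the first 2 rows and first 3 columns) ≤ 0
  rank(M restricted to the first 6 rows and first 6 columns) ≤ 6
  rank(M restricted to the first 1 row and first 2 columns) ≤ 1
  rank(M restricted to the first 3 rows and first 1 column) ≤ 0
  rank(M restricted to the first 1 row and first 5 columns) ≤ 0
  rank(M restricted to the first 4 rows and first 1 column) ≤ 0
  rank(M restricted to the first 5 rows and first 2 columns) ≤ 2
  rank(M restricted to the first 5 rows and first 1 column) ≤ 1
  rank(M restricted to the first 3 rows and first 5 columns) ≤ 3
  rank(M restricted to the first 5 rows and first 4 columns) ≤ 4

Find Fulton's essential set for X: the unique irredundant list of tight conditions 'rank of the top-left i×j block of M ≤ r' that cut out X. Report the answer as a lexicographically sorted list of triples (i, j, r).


Propagating the 23 rank bounds to every northwest block:

  i=1: 0 0 0 0 0 1
  i=2: 0 0 0 1 1 2
  i=3: 0 0 1 2 2 3
  i=4: 0 1 2 3 3 4
  i=5: 1 2 3 4 4 5
  i=6: 1 2 3 4 5 6

reading off 1-entries of Δ²R: w = (6, 4, 3, 2, 1, 5).

Fulton essential set (4 of the 11 Rothe cells):

[(1, 5, 0), (2, 3, 0), (3, 2, 0), (4, 1, 0)]
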